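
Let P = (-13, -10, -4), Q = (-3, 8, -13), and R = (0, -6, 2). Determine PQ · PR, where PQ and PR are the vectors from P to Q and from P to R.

PQ = Q − P = (10, 18, -9)
PR = R − P = (13, 4, 6)
PQ · PR = 10·13 + 18·4 + (-9)·6 = 130 + 72 - 54 = 148

148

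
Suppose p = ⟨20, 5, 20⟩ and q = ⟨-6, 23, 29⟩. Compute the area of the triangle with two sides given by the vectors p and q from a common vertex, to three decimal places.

i: 5·29 - 20·23 = 145 - 460 = -315
j: 20·(-6) - 20·29 = -120 - 580 = -700
k: 20·23 - 5·(-6) = 460 - (-30) = 490
p × q = (-315, -700, 490)
|p × q| = √((-315)² + (-700)² + 490²) = √829325 ≈ 910.6728
area = ½ · 910.6728 ≈ 455.336

455.336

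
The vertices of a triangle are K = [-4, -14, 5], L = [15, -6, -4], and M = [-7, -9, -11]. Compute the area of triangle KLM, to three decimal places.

KL = (19, 8, -9),  KM = (-3, 5, -16)
i: 8·(-16) - (-9)·5 = -128 - (-45) = -83
j: (-9)·(-3) - 19·(-16) = 27 - (-304) = 331
k: 19·5 - 8·(-3) = 95 - (-24) = 119
KL × KM = (-83, 331, 119)
|KL × KM| = √130611 ≈ 361.4014
area = ½ · 361.4014 ≈ 180.701

180.701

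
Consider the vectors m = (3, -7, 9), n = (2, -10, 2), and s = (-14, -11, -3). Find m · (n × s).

-1148

n × s:
i: (-10)·(-3) - 2·(-11) = 30 - (-22) = 52
j: 2·(-14) - 2·(-3) = -28 - (-6) = -22
k: 2·(-11) - (-10)·(-14) = -22 - 140 = -162
n × s = (52, -22, -162)
m · (n × s) = 3·52 + (-7)·(-22) + 9·(-162) = 156 + 154 - 1458 = -1148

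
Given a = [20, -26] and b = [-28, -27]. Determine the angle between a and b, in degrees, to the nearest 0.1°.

83.6

a · b = 20·(-28) + (-26)·(-27) = -560 + 702 = 142
|a|² = 400 + 676 = 1076,  |a| = √1076 ≈ 32.802439
|b|² = 784 + 729 = 1513,  |b| = √1513 ≈ 38.897301
cos θ = 142 / (32.802439 · 38.897301) ≈ 0.11129
θ = arccos(0.11129) ≈ 83.6°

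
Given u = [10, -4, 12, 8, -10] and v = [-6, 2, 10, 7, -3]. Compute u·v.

u · v = 10·(-6) + (-4)·2 + 12·10 + 8·7 + (-10)·(-3) = -60 - 8 + 120 + 56 + 30 = 138

138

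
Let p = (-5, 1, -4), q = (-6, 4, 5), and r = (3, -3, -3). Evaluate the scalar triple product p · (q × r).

q × r:
i: 4·(-3) - 5·(-3) = -12 - (-15) = 3
j: 5·3 - (-6)·(-3) = 15 - 18 = -3
k: (-6)·(-3) - 4·3 = 18 - 12 = 6
q × r = (3, -3, 6)
p · (q × r) = (-5)·3 + 1·(-3) + (-4)·6 = -15 - 3 - 24 = -42

-42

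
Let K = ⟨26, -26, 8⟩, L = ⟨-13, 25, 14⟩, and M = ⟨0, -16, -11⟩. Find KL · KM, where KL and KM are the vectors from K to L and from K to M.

KL = L − K = (-39, 51, 6)
KM = M − K = (-26, 10, -19)
KL · KM = (-39)·(-26) + 51·10 + 6·(-19) = 1014 + 510 - 114 = 1410

1410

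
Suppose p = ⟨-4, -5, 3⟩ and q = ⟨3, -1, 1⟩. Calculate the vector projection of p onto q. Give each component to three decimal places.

(-1.091, 0.364, -0.364)

p · q = (-4)·3 + (-5)·(-1) + 3·1 = -12 + 5 + 3 = -4
|q|² = 9 + 1 + 1 = 11
proj_q p = (-4/11) · (3, -1, 1) ≈ (-1.091, 0.364, -0.364)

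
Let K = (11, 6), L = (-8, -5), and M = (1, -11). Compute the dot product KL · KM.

377

KL = L − K = (-19, -11)
KM = M − K = (-10, -17)
KL · KM = (-19)·(-10) + (-11)·(-17) = 190 + 187 = 377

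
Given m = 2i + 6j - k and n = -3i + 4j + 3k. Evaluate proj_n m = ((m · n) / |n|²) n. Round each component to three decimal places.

(-1.324, 1.765, 1.324)

m · n = 2·(-3) + 6·4 + (-1)·3 = -6 + 24 - 3 = 15
|n|² = 9 + 16 + 9 = 34
proj_n m = (15/34) · (-3, 4, 3) ≈ (-1.324, 1.765, 1.324)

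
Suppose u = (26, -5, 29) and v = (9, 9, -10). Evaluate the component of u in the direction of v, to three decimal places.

u · v = 26·9 + (-5)·9 + 29·(-10) = 234 - 45 - 290 = -101
|v| = √(81 + 81 + 100) = √262 ≈ 16.1864
comp_v u = -101 / √262 ≈ -6.240

-6.240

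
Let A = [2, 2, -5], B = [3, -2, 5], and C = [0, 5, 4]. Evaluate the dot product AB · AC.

76

AB = B − A = (1, -4, 10)
AC = C − A = (-2, 3, 9)
AB · AC = 1·(-2) + (-4)·3 + 10·9 = -2 - 12 + 90 = 76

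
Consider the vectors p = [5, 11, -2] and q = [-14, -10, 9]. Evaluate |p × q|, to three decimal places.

i: 11·9 - (-2)·(-10) = 99 - 20 = 79
j: (-2)·(-14) - 5·9 = 28 - 45 = -17
k: 5·(-10) - 11·(-14) = -50 - (-154) = 104
p × q = (79, -17, 104)
|p × q| = √(79² + (-17)² + 104²) = √17346 ≈ 131.7042

131.704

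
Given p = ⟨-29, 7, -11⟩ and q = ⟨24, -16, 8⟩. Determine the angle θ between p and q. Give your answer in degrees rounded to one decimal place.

160.3

p · q = (-29)·24 + 7·(-16) + (-11)·8 = -696 - 112 - 88 = -896
|p|² = 841 + 49 + 121 = 1011,  |p| = √1011 ≈ 31.796226
|q|² = 576 + 256 + 64 = 896,  |q| = √896 ≈ 29.933259
cos θ = -896 / (31.796226 · 29.933259) ≈ -0.94141
θ = arccos(-0.94141) ≈ 160.3°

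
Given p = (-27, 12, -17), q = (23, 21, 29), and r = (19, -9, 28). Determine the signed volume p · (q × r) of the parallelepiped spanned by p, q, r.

q × r:
i: 21·28 - 29·(-9) = 588 - (-261) = 849
j: 29·19 - 23·28 = 551 - 644 = -93
k: 23·(-9) - 21·19 = -207 - 399 = -606
q × r = (849, -93, -606)
p · (q × r) = (-27)·849 + 12·(-93) + (-17)·(-606) = -22923 - 1116 + 10302 = -13737

-13737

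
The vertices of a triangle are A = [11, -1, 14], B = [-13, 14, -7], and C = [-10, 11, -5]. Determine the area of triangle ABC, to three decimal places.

22.600

AB = (-24, 15, -21),  AC = (-21, 12, -19)
i: 15·(-19) - (-21)·12 = -285 - (-252) = -33
j: (-21)·(-21) - (-24)·(-19) = 441 - 456 = -15
k: (-24)·12 - 15·(-21) = -288 - (-315) = 27
AB × AC = (-33, -15, 27)
|AB × AC| = √2043 ≈ 45.1996
area = ½ · 45.1996 ≈ 22.600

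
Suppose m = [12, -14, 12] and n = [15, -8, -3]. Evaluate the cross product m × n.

(138, 216, 114)

i: (-14)·(-3) - 12·(-8) = 42 - (-96) = 138
j: 12·15 - 12·(-3) = 180 - (-36) = 216
k: 12·(-8) - (-14)·15 = -96 - (-210) = 114
m × n = (138, 216, 114)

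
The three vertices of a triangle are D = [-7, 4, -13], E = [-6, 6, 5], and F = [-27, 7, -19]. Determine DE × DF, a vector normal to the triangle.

(-66, -354, 43)

DE = (1, 2, 18)
DF = (-20, 3, -6)
i: 2·(-6) - 18·3 = -12 - 54 = -66
j: 18·(-20) - 1·(-6) = -360 - (-6) = -354
k: 1·3 - 2·(-20) = 3 - (-40) = 43
DE × DF = (-66, -354, 43)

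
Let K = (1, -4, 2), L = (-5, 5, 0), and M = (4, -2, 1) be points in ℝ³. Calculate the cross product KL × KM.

(-5, -12, -39)

KL = (-6, 9, -2)
KM = (3, 2, -1)
i: 9·(-1) - (-2)·2 = -9 - (-4) = -5
j: (-2)·3 - (-6)·(-1) = -6 - 6 = -12
k: (-6)·2 - 9·3 = -12 - 27 = -39
KL × KM = (-5, -12, -39)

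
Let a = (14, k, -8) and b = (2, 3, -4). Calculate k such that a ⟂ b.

a · b = 14·2 + k·3 + (-8)·(-4) = 60 + 3k
Set equal to 0: 3k = -60, so k = -20.

-20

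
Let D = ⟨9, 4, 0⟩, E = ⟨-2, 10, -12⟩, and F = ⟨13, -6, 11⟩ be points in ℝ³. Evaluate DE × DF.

(-54, 73, 86)

DE = (-11, 6, -12)
DF = (4, -10, 11)
i: 6·11 - (-12)·(-10) = 66 - 120 = -54
j: (-12)·4 - (-11)·11 = -48 - (-121) = 73
k: (-11)·(-10) - 6·4 = 110 - 24 = 86
DE × DF = (-54, 73, 86)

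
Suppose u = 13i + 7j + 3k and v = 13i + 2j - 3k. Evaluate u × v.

(-27, 78, -65)

i: 7·(-3) - 3·2 = -21 - 6 = -27
j: 3·13 - 13·(-3) = 39 - (-39) = 78
k: 13·2 - 7·13 = 26 - 91 = -65
u × v = (-27, 78, -65)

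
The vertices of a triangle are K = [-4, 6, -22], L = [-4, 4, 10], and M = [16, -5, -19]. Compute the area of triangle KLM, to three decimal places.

364.320

KL = (0, -2, 32),  KM = (20, -11, 3)
i: (-2)·3 - 32·(-11) = -6 - (-352) = 346
j: 32·20 - 0·3 = 640 - 0 = 640
k: 0·(-11) - (-2)·20 = 0 - (-40) = 40
KL × KM = (346, 640, 40)
|KL × KM| = √530916 ≈ 728.6398
area = ½ · 728.6398 ≈ 364.320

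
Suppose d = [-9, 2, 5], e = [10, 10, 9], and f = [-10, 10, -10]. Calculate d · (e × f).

2730

e × f:
i: 10·(-10) - 9·10 = -100 - 90 = -190
j: 9·(-10) - 10·(-10) = -90 - (-100) = 10
k: 10·10 - 10·(-10) = 100 - (-100) = 200
e × f = (-190, 10, 200)
d · (e × f) = (-9)·(-190) + 2·10 + 5·200 = 1710 + 20 + 1000 = 2730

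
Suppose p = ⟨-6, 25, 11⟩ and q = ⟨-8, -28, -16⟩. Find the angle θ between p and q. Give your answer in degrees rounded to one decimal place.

153.0

p · q = (-6)·(-8) + 25·(-28) + 11·(-16) = 48 - 700 - 176 = -828
|p|² = 36 + 625 + 121 = 782,  |p| = √782 ≈ 27.964263
|q|² = 64 + 784 + 256 = 1104,  |q| = √1104 ≈ 33.226495
cos θ = -828 / (27.964263 · 33.226495) ≈ -0.89113
θ = arccos(-0.89113) ≈ 153.0°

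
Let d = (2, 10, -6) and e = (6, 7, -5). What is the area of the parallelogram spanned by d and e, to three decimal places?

i: 10·(-5) - (-6)·7 = -50 - (-42) = -8
j: (-6)·6 - 2·(-5) = -36 - (-10) = -26
k: 2·7 - 10·6 = 14 - 60 = -46
d × e = (-8, -26, -46)
|d × e| = √((-8)² + (-26)² + (-46)²) = √2856 ≈ 53.4416

53.442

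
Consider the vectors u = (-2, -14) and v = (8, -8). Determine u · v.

96

u · v = (-2)·8 + (-14)·(-8) = -16 + 112 = 96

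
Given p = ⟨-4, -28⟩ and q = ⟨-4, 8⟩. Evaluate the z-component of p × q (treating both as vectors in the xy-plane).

-144

(-4)·8 - (-28)·(-4) = -32 - 112 = -144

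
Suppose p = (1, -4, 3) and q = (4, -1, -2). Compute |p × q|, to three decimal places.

23.281

i: (-4)·(-2) - 3·(-1) = 8 - (-3) = 11
j: 3·4 - 1·(-2) = 12 - (-2) = 14
k: 1·(-1) - (-4)·4 = -1 - (-16) = 15
p × q = (11, 14, 15)
|p × q| = √(11² + 14² + 15²) = √542 ≈ 23.2809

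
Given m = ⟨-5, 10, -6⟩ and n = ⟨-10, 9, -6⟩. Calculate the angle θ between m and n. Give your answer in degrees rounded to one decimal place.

m · n = (-5)·(-10) + 10·9 + (-6)·(-6) = 50 + 90 + 36 = 176
|m|² = 25 + 100 + 36 = 161,  |m| = √161 ≈ 12.688578
|n|² = 100 + 81 + 36 = 217,  |n| = √217 ≈ 14.730920
cos θ = 176 / (12.688578 · 14.730920) ≈ 0.94161
θ = arccos(0.94161) ≈ 19.7°

19.7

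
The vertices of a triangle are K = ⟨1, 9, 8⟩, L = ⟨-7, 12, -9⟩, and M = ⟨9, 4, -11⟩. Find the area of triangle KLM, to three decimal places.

KL = (-8, 3, -17),  KM = (8, -5, -19)
i: 3·(-19) - (-17)·(-5) = -57 - 85 = -142
j: (-17)·8 - (-8)·(-19) = -136 - 152 = -288
k: (-8)·(-5) - 3·8 = 40 - 24 = 16
KL × KM = (-142, -288, 16)
|KL × KM| = √103364 ≈ 321.5027
area = ½ · 321.5027 ≈ 160.751

160.751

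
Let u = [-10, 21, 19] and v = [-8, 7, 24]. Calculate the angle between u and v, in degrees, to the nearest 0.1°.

30.0

u · v = (-10)·(-8) + 21·7 + 19·24 = 80 + 147 + 456 = 683
|u|² = 100 + 441 + 361 = 902,  |u| = √902 ≈ 30.033315
|v|² = 64 + 49 + 576 = 689,  |v| = √689 ≈ 26.248809
cos θ = 683 / (30.033315 · 26.248809) ≈ 0.86638
θ = arccos(0.86638) ≈ 30.0°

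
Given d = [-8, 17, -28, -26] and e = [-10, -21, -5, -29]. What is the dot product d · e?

617

d · e = (-8)·(-10) + 17·(-21) + (-28)·(-5) + (-26)·(-29) = 80 - 357 + 140 + 754 = 617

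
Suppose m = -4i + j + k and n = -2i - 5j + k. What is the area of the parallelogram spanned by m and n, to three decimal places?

22.891

i: 1·1 - 1·(-5) = 1 - (-5) = 6
j: 1·(-2) - (-4)·1 = -2 - (-4) = 2
k: (-4)·(-5) - 1·(-2) = 20 - (-2) = 22
m × n = (6, 2, 22)
|m × n| = √(6² + 2² + 22²) = √524 ≈ 22.8910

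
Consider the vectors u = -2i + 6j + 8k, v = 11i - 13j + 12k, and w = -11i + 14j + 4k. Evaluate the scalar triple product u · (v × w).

-528

v × w:
i: (-13)·4 - 12·14 = -52 - 168 = -220
j: 12·(-11) - 11·4 = -132 - 44 = -176
k: 11·14 - (-13)·(-11) = 154 - 143 = 11
v × w = (-220, -176, 11)
u · (v × w) = (-2)·(-220) + 6·(-176) + 8·11 = 440 - 1056 + 88 = -528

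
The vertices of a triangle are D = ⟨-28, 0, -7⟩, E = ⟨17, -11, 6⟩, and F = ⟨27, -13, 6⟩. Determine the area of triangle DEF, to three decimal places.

DE = (45, -11, 13),  DF = (55, -13, 13)
i: (-11)·13 - 13·(-13) = -143 - (-169) = 26
j: 13·55 - 45·13 = 715 - 585 = 130
k: 45·(-13) - (-11)·55 = -585 - (-605) = 20
DE × DF = (26, 130, 20)
|DE × DF| = √17976 ≈ 134.0746
area = ½ · 134.0746 ≈ 67.037

67.037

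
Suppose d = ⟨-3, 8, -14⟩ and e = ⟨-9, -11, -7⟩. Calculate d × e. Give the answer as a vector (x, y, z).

i: 8·(-7) - (-14)·(-11) = -56 - 154 = -210
j: (-14)·(-9) - (-3)·(-7) = 126 - 21 = 105
k: (-3)·(-11) - 8·(-9) = 33 - (-72) = 105
d × e = (-210, 105, 105)

(-210, 105, 105)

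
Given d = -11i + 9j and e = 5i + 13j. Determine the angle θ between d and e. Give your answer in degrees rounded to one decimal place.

71.7

d · e = (-11)·5 + 9·13 = -55 + 117 = 62
|d|² = 121 + 81 = 202,  |d| = √202 ≈ 14.212670
|e|² = 25 + 169 = 194,  |e| = √194 ≈ 13.928388
cos θ = 62 / (14.212670 · 13.928388) ≈ 0.31320
θ = arccos(0.31320) ≈ 71.7°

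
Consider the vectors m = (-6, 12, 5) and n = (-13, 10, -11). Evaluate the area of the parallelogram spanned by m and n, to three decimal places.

i: 12·(-11) - 5·10 = -132 - 50 = -182
j: 5·(-13) - (-6)·(-11) = -65 - 66 = -131
k: (-6)·10 - 12·(-13) = -60 - (-156) = 96
m × n = (-182, -131, 96)
|m × n| = √((-182)² + (-131)² + 96²) = √59501 ≈ 243.9283

243.928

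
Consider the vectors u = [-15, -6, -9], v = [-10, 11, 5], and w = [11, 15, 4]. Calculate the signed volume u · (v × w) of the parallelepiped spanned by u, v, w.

v × w:
i: 11·4 - 5·15 = 44 - 75 = -31
j: 5·11 - (-10)·4 = 55 - (-40) = 95
k: (-10)·15 - 11·11 = -150 - 121 = -271
v × w = (-31, 95, -271)
u · (v × w) = (-15)·(-31) + (-6)·95 + (-9)·(-271) = 465 - 570 + 2439 = 2334

2334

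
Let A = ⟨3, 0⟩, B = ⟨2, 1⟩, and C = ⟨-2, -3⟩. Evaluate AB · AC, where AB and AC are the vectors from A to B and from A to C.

2

AB = B − A = (-1, 1)
AC = C − A = (-5, -3)
AB · AC = (-1)·(-5) + 1·(-3) = 5 - 3 = 2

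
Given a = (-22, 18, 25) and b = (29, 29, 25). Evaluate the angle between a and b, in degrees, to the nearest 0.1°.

a · b = (-22)·29 + 18·29 + 25·25 = -638 + 522 + 625 = 509
|a|² = 484 + 324 + 625 = 1433,  |a| = √1433 ≈ 37.854986
|b|² = 841 + 841 + 625 = 2307,  |b| = √2307 ≈ 48.031240
cos θ = 509 / (37.854986 · 48.031240) ≈ 0.27994
θ = arccos(0.27994) ≈ 73.7°

73.7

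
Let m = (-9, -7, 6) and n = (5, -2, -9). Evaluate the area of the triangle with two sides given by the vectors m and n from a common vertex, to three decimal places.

52.524

i: (-7)·(-9) - 6·(-2) = 63 - (-12) = 75
j: 6·5 - (-9)·(-9) = 30 - 81 = -51
k: (-9)·(-2) - (-7)·5 = 18 - (-35) = 53
m × n = (75, -51, 53)
|m × n| = √(75² + (-51)² + 53²) = √11035 ≈ 105.0476
area = ½ · 105.0476 ≈ 52.524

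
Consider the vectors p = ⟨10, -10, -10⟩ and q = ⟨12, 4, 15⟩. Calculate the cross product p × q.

(-110, -270, 160)

i: (-10)·15 - (-10)·4 = -150 - (-40) = -110
j: (-10)·12 - 10·15 = -120 - 150 = -270
k: 10·4 - (-10)·12 = 40 - (-120) = 160
p × q = (-110, -270, 160)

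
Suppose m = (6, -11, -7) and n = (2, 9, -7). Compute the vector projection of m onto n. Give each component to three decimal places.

(-0.567, -2.552, 1.985)

m · n = 6·2 + (-11)·9 + (-7)·(-7) = 12 - 99 + 49 = -38
|n|² = 4 + 81 + 49 = 134
proj_n m = (-38/134) · (2, 9, -7) ≈ (-0.567, -2.552, 1.985)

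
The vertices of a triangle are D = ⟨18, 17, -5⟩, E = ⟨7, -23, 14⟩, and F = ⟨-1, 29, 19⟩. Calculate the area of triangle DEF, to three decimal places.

744.382

DE = (-11, -40, 19),  DF = (-19, 12, 24)
i: (-40)·24 - 19·12 = -960 - 228 = -1188
j: 19·(-19) - (-11)·24 = -361 - (-264) = -97
k: (-11)·12 - (-40)·(-19) = -132 - 760 = -892
DE × DF = (-1188, -97, -892)
|DE × DF| = √2216417 ≈ 1488.7636
area = ½ · 1488.7636 ≈ 744.382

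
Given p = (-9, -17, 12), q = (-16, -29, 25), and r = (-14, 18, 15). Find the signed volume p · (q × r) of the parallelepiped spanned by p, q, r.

q × r:
i: (-29)·15 - 25·18 = -435 - 450 = -885
j: 25·(-14) - (-16)·15 = -350 - (-240) = -110
k: (-16)·18 - (-29)·(-14) = -288 - 406 = -694
q × r = (-885, -110, -694)
p · (q × r) = (-9)·(-885) + (-17)·(-110) + 12·(-694) = 7965 + 1870 - 8328 = 1507

1507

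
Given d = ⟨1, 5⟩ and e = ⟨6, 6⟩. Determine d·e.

d · e = 1·6 + 5·6 = 6 + 30 = 36

36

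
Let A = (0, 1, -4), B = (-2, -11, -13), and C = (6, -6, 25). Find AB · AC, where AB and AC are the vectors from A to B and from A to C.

-189

AB = B − A = (-2, -12, -9)
AC = C − A = (6, -7, 29)
AB · AC = (-2)·6 + (-12)·(-7) + (-9)·29 = -12 + 84 - 261 = -189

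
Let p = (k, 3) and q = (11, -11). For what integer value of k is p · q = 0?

3

p · q = k·11 + 3·(-11) = -33 + 11k
Set equal to 0: 11k = 33, so k = 3.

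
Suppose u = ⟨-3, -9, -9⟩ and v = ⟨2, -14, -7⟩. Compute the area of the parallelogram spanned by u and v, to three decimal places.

95.341

i: (-9)·(-7) - (-9)·(-14) = 63 - 126 = -63
j: (-9)·2 - (-3)·(-7) = -18 - 21 = -39
k: (-3)·(-14) - (-9)·2 = 42 - (-18) = 60
u × v = (-63, -39, 60)
|u × v| = √((-63)² + (-39)² + 60²) = √9090 ≈ 95.3415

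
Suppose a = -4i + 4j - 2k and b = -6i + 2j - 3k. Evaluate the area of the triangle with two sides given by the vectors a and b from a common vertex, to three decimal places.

i: 4·(-3) - (-2)·2 = -12 - (-4) = -8
j: (-2)·(-6) - (-4)·(-3) = 12 - 12 = 0
k: (-4)·2 - 4·(-6) = -8 - (-24) = 16
a × b = (-8, 0, 16)
|a × b| = √((-8)² + 0² + 16²) = √320 ≈ 17.8885
area = ½ · 17.8885 ≈ 8.944

8.944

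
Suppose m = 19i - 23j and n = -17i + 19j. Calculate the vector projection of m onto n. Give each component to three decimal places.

m · n = 19·(-17) + (-23)·19 = -323 - 437 = -760
|n|² = 289 + 361 = 650
proj_n m = (-760/650) · (-17, 19) ≈ (19.877, -22.215)

(19.877, -22.215)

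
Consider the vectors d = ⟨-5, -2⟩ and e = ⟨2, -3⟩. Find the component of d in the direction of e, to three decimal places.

-1.109

d · e = (-5)·2 + (-2)·(-3) = -10 + 6 = -4
|e| = √(4 + 9) = √13 ≈ 3.6056
comp_e d = -4 / √13 ≈ -1.109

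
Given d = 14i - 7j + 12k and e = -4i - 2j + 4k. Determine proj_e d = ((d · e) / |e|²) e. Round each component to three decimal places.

d · e = 14·(-4) + (-7)·(-2) + 12·4 = -56 + 14 + 48 = 6
|e|² = 16 + 4 + 16 = 36
proj_e d = (6/36) · (-4, -2, 4) ≈ (-0.667, -0.333, 0.667)

(-0.667, -0.333, 0.667)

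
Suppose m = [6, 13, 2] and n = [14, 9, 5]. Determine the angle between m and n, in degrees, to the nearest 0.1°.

m · n = 6·14 + 13·9 + 2·5 = 84 + 117 + 10 = 211
|m|² = 36 + 169 + 4 = 209,  |m| = √209 ≈ 14.456832
|n|² = 196 + 81 + 25 = 302,  |n| = √302 ≈ 17.378147
cos θ = 211 / (14.456832 · 17.378147) ≈ 0.83986
θ = arccos(0.83986) ≈ 32.9°

32.9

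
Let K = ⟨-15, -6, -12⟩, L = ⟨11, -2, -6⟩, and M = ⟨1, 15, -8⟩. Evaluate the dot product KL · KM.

KL = L − K = (26, 4, 6)
KM = M − K = (16, 21, 4)
KL · KM = 26·16 + 4·21 + 6·4 = 416 + 84 + 24 = 524

524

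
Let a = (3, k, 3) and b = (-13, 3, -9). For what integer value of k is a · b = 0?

22

a · b = 3·(-13) + k·3 + 3·(-9) = -66 + 3k
Set equal to 0: 3k = 66, so k = 22.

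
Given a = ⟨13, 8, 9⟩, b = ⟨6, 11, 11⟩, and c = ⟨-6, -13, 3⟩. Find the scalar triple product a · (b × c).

b × c:
i: 11·3 - 11·(-13) = 33 - (-143) = 176
j: 11·(-6) - 6·3 = -66 - 18 = -84
k: 6·(-13) - 11·(-6) = -78 - (-66) = -12
b × c = (176, -84, -12)
a · (b × c) = 13·176 + 8·(-84) + 9·(-12) = 2288 - 672 - 108 = 1508

1508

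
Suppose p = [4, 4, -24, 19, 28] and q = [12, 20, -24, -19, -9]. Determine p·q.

91

p · q = 4·12 + 4·20 + (-24)·(-24) + 19·(-19) + 28·(-9) = 48 + 80 + 576 - 361 - 252 = 91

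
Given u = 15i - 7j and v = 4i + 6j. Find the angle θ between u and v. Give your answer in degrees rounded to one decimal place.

81.3

u · v = 15·4 + (-7)·6 = 60 - 42 = 18
|u|² = 225 + 49 = 274,  |u| = √274 ≈ 16.552945
|v|² = 16 + 36 = 52,  |v| = √52 ≈ 7.211103
cos θ = 18 / (16.552945 · 7.211103) ≈ 0.15080
θ = arccos(0.15080) ≈ 81.3°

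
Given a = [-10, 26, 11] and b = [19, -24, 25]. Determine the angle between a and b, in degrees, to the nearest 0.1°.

a · b = (-10)·19 + 26·(-24) + 11·25 = -190 - 624 + 275 = -539
|a|² = 100 + 676 + 121 = 897,  |a| = √897 ≈ 29.949958
|b|² = 361 + 576 + 625 = 1562,  |b| = √1562 ≈ 39.522146
cos θ = -539 / (29.949958 · 39.522146) ≈ -0.45536
θ = arccos(-0.45536) ≈ 117.1°

117.1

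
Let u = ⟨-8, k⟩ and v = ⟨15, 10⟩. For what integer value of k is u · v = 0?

u · v = (-8)·15 + k·10 = -120 + 10k
Set equal to 0: 10k = 120, so k = 12.

12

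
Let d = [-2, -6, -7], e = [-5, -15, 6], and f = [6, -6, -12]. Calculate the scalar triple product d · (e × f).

e × f:
i: (-15)·(-12) - 6·(-6) = 180 - (-36) = 216
j: 6·6 - (-5)·(-12) = 36 - 60 = -24
k: (-5)·(-6) - (-15)·6 = 30 - (-90) = 120
e × f = (216, -24, 120)
d · (e × f) = (-2)·216 + (-6)·(-24) + (-7)·120 = -432 + 144 - 840 = -1128

-1128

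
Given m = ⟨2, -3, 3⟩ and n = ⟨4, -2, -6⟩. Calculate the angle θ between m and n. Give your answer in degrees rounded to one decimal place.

96.5

m · n = 2·4 + (-3)·(-2) + 3·(-6) = 8 + 6 - 18 = -4
|m|² = 4 + 9 + 9 = 22,  |m| = √22 ≈ 4.690416
|n|² = 16 + 4 + 36 = 56,  |n| = √56 ≈ 7.483315
cos θ = -4 / (4.690416 · 7.483315) ≈ -0.11396
θ = arccos(-0.11396) ≈ 96.5°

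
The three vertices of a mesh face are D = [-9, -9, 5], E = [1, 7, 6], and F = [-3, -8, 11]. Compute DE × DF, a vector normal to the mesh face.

DE = (10, 16, 1)
DF = (6, 1, 6)
i: 16·6 - 1·1 = 96 - 1 = 95
j: 1·6 - 10·6 = 6 - 60 = -54
k: 10·1 - 16·6 = 10 - 96 = -86
DE × DF = (95, -54, -86)

(95, -54, -86)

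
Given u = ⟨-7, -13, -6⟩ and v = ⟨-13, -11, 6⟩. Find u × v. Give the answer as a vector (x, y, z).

i: (-13)·6 - (-6)·(-11) = -78 - 66 = -144
j: (-6)·(-13) - (-7)·6 = 78 - (-42) = 120
k: (-7)·(-11) - (-13)·(-13) = 77 - 169 = -92
u × v = (-144, 120, -92)

(-144, 120, -92)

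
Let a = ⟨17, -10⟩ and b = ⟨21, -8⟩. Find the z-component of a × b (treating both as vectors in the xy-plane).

74

17·(-8) - (-10)·21 = -136 - (-210) = 74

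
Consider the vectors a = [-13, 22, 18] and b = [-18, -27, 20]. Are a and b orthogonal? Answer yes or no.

a · b = (-13)·(-18) + 22·(-27) + 18·20 = 234 - 594 + 360 = 0
Zero, so the vectors are orthogonal.

yes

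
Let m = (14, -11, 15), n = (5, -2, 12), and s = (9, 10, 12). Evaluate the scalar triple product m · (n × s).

-1524

n × s:
i: (-2)·12 - 12·10 = -24 - 120 = -144
j: 12·9 - 5·12 = 108 - 60 = 48
k: 5·10 - (-2)·9 = 50 - (-18) = 68
n × s = (-144, 48, 68)
m · (n × s) = 14·(-144) + (-11)·48 + 15·68 = -2016 - 528 + 1020 = -1524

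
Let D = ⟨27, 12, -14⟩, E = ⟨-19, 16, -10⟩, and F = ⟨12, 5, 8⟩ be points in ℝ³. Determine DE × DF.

DE = (-46, 4, 4)
DF = (-15, -7, 22)
i: 4·22 - 4·(-7) = 88 - (-28) = 116
j: 4·(-15) - (-46)·22 = -60 - (-1012) = 952
k: (-46)·(-7) - 4·(-15) = 322 - (-60) = 382
DE × DF = (116, 952, 382)

(116, 952, 382)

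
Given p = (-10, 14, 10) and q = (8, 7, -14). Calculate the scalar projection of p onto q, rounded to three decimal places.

-6.940

p · q = (-10)·8 + 14·7 + 10·(-14) = -80 + 98 - 140 = -122
|q| = √(64 + 49 + 196) = √309 ≈ 17.5784
comp_q p = -122 / √309 ≈ -6.940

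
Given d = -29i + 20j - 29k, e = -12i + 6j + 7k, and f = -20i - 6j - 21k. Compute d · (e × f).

-10972

e × f:
i: 6·(-21) - 7·(-6) = -126 - (-42) = -84
j: 7·(-20) - (-12)·(-21) = -140 - 252 = -392
k: (-12)·(-6) - 6·(-20) = 72 - (-120) = 192
e × f = (-84, -392, 192)
d · (e × f) = (-29)·(-84) + 20·(-392) + (-29)·192 = 2436 - 7840 - 5568 = -10972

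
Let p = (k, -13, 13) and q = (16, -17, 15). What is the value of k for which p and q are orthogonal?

-26

p · q = k·16 + (-13)·(-17) + 13·15 = 416 + 16k
Set equal to 0: 16k = -416, so k = -26.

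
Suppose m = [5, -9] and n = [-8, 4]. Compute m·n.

m · n = 5·(-8) + (-9)·4 = -40 - 36 = -76

-76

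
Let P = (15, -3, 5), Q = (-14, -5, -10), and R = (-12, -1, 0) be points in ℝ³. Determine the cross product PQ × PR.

PQ = (-29, -2, -15)
PR = (-27, 2, -5)
i: (-2)·(-5) - (-15)·2 = 10 - (-30) = 40
j: (-15)·(-27) - (-29)·(-5) = 405 - 145 = 260
k: (-29)·2 - (-2)·(-27) = -58 - 54 = -112
PQ × PR = (40, 260, -112)

(40, 260, -112)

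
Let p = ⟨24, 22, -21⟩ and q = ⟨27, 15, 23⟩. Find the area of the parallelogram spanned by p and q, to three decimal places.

i: 22·23 - (-21)·15 = 506 - (-315) = 821
j: (-21)·27 - 24·23 = -567 - 552 = -1119
k: 24·15 - 22·27 = 360 - 594 = -234
p × q = (821, -1119, -234)
|p × q| = √(821² + (-1119)² + (-234)²) = √1980958 ≈ 1407.4651

1407.465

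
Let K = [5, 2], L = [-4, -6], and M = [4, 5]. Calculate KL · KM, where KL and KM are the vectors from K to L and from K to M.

-15

KL = L − K = (-9, -8)
KM = M − K = (-1, 3)
KL · KM = (-9)·(-1) + (-8)·3 = 9 - 24 = -15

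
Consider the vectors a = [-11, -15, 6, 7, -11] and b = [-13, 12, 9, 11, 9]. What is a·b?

-5

a · b = (-11)·(-13) + (-15)·12 + 6·9 + 7·11 + (-11)·9 = 143 - 180 + 54 + 77 - 99 = -5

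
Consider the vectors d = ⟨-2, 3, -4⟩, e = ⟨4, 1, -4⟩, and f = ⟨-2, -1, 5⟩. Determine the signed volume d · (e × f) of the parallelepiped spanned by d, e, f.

e × f:
i: 1·5 - (-4)·(-1) = 5 - 4 = 1
j: (-4)·(-2) - 4·5 = 8 - 20 = -12
k: 4·(-1) - 1·(-2) = -4 - (-2) = -2
e × f = (1, -12, -2)
d · (e × f) = (-2)·1 + 3·(-12) + (-4)·(-2) = -2 - 36 + 8 = -30

-30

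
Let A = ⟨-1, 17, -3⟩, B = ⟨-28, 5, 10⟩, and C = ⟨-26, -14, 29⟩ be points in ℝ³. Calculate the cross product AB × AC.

AB = (-27, -12, 13)
AC = (-25, -31, 32)
i: (-12)·32 - 13·(-31) = -384 - (-403) = 19
j: 13·(-25) - (-27)·32 = -325 - (-864) = 539
k: (-27)·(-31) - (-12)·(-25) = 837 - 300 = 537
AB × AC = (19, 539, 537)

(19, 539, 537)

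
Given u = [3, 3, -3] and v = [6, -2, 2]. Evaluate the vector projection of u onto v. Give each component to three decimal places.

(0.818, -0.273, 0.273)

u · v = 3·6 + 3·(-2) + (-3)·2 = 18 - 6 - 6 = 6
|v|² = 36 + 4 + 4 = 44
proj_v u = (6/44) · (6, -2, 2) ≈ (0.818, -0.273, 0.273)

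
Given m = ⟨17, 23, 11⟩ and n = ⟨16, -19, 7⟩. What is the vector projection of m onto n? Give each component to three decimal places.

(-2.114, 2.511, -0.925)

m · n = 17·16 + 23·(-19) + 11·7 = 272 - 437 + 77 = -88
|n|² = 256 + 361 + 49 = 666
proj_n m = (-88/666) · (16, -19, 7) ≈ (-2.114, 2.511, -0.925)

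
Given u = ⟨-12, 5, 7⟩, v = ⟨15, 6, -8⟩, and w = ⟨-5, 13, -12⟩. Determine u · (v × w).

v × w:
i: 6·(-12) - (-8)·13 = -72 - (-104) = 32
j: (-8)·(-5) - 15·(-12) = 40 - (-180) = 220
k: 15·13 - 6·(-5) = 195 - (-30) = 225
v × w = (32, 220, 225)
u · (v × w) = (-12)·32 + 5·220 + 7·225 = -384 + 1100 + 1575 = 2291

2291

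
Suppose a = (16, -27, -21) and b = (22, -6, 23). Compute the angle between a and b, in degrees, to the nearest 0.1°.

a · b = 16·22 + (-27)·(-6) + (-21)·23 = 352 + 162 - 483 = 31
|a|² = 256 + 729 + 441 = 1426,  |a| = √1426 ≈ 37.762415
|b|² = 484 + 36 + 529 = 1049,  |b| = √1049 ≈ 32.388269
cos θ = 31 / (37.762415 · 32.388269) ≈ 0.02535
θ = arccos(0.02535) ≈ 88.5°

88.5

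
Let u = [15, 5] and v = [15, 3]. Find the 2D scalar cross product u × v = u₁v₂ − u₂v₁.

15·3 - 5·15 = 45 - 75 = -30

-30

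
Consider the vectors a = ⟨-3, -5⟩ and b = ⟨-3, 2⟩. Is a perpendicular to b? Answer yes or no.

no

a · b = (-3)·(-3) + (-5)·2 = 9 - 10 = -1
Nonzero, so the vectors are not orthogonal.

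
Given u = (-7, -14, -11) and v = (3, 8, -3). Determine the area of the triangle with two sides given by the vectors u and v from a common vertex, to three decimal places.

70.732

i: (-14)·(-3) - (-11)·8 = 42 - (-88) = 130
j: (-11)·3 - (-7)·(-3) = -33 - 21 = -54
k: (-7)·8 - (-14)·3 = -56 - (-42) = -14
u × v = (130, -54, -14)
|u × v| = √(130² + (-54)² + (-14)²) = √20012 ≈ 141.4638
area = ½ · 141.4638 ≈ 70.732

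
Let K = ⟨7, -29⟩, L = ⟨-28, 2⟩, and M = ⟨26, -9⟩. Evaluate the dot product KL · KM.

-45

KL = L − K = (-35, 31)
KM = M − K = (19, 20)
KL · KM = (-35)·19 + 31·20 = -665 + 620 = -45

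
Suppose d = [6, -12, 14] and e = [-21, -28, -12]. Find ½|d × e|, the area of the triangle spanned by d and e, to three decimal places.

358.113

i: (-12)·(-12) - 14·(-28) = 144 - (-392) = 536
j: 14·(-21) - 6·(-12) = -294 - (-72) = -222
k: 6·(-28) - (-12)·(-21) = -168 - 252 = -420
d × e = (536, -222, -420)
|d × e| = √(536² + (-222)² + (-420)²) = √512980 ≈ 716.2262
area = ½ · 716.2262 ≈ 358.113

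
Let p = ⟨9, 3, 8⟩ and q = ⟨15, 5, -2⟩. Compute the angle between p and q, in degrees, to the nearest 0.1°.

47.3

p · q = 9·15 + 3·5 + 8·(-2) = 135 + 15 - 16 = 134
|p|² = 81 + 9 + 64 = 154,  |p| = √154 ≈ 12.409674
|q|² = 225 + 25 + 4 = 254,  |q| = √254 ≈ 15.937377
cos θ = 134 / (12.409674 · 15.937377) ≈ 0.67753
θ = arccos(0.67753) ≈ 47.3°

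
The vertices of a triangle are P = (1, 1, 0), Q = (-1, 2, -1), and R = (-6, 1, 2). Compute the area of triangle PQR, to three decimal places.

PQ = (-2, 1, -1),  PR = (-7, 0, 2)
i: 1·2 - (-1)·0 = 2 - 0 = 2
j: (-1)·(-7) - (-2)·2 = 7 - (-4) = 11
k: (-2)·0 - 1·(-7) = 0 - (-7) = 7
PQ × PR = (2, 11, 7)
|PQ × PR| = √174 ≈ 13.1909
area = ½ · 13.1909 ≈ 6.595

6.595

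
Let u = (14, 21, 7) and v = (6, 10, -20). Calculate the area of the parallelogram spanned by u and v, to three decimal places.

586.498

i: 21·(-20) - 7·10 = -420 - 70 = -490
j: 7·6 - 14·(-20) = 42 - (-280) = 322
k: 14·10 - 21·6 = 140 - 126 = 14
u × v = (-490, 322, 14)
|u × v| = √((-490)² + 322² + 14²) = √343980 ≈ 586.4981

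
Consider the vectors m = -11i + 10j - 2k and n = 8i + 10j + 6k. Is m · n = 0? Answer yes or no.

yes

m · n = (-11)·8 + 10·10 + (-2)·6 = -88 + 100 - 12 = 0
Zero, so the vectors are orthogonal.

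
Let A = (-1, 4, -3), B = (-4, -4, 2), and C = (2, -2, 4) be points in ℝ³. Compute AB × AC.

AB = (-3, -8, 5)
AC = (3, -6, 7)
i: (-8)·7 - 5·(-6) = -56 - (-30) = -26
j: 5·3 - (-3)·7 = 15 - (-21) = 36
k: (-3)·(-6) - (-8)·3 = 18 - (-24) = 42
AB × AC = (-26, 36, 42)

(-26, 36, 42)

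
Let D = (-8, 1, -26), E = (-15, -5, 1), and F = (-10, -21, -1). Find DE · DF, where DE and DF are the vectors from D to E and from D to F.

DE = E − D = (-7, -6, 27)
DF = F − D = (-2, -22, 25)
DE · DF = (-7)·(-2) + (-6)·(-22) + 27·25 = 14 + 132 + 675 = 821

821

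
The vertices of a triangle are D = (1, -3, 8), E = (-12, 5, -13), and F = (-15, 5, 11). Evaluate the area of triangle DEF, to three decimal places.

210.989

DE = (-13, 8, -21),  DF = (-16, 8, 3)
i: 8·3 - (-21)·8 = 24 - (-168) = 192
j: (-21)·(-16) - (-13)·3 = 336 - (-39) = 375
k: (-13)·8 - 8·(-16) = -104 - (-128) = 24
DE × DF = (192, 375, 24)
|DE × DF| = √178065 ≈ 421.9775
area = ½ · 421.9775 ≈ 210.989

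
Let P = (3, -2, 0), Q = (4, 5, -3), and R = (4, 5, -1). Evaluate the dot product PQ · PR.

PQ = Q − P = (1, 7, -3)
PR = R − P = (1, 7, -1)
PQ · PR = 1·1 + 7·7 + (-3)·(-1) = 1 + 49 + 3 = 53

53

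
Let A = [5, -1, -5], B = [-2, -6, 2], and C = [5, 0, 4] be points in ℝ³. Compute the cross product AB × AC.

(-52, 63, -7)

AB = (-7, -5, 7)
AC = (0, 1, 9)
i: (-5)·9 - 7·1 = -45 - 7 = -52
j: 7·0 - (-7)·9 = 0 - (-63) = 63
k: (-7)·1 - (-5)·0 = -7 - 0 = -7
AB × AC = (-52, 63, -7)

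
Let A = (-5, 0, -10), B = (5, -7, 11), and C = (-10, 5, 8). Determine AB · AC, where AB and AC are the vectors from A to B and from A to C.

AB = B − A = (10, -7, 21)
AC = C − A = (-5, 5, 18)
AB · AC = 10·(-5) + (-7)·5 + 21·18 = -50 - 35 + 378 = 293

293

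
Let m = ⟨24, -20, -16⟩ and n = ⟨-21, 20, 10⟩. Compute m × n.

(120, 96, 60)

i: (-20)·10 - (-16)·20 = -200 - (-320) = 120
j: (-16)·(-21) - 24·10 = 336 - 240 = 96
k: 24·20 - (-20)·(-21) = 480 - 420 = 60
m × n = (120, 96, 60)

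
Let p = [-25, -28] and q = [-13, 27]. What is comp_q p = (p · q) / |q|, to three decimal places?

p · q = (-25)·(-13) + (-28)·27 = 325 - 756 = -431
|q| = √(169 + 729) = √898 ≈ 29.9666
comp_q p = -431 / √898 ≈ -14.383

-14.383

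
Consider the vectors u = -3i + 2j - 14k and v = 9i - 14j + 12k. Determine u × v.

i: 2·12 - (-14)·(-14) = 24 - 196 = -172
j: (-14)·9 - (-3)·12 = -126 - (-36) = -90
k: (-3)·(-14) - 2·9 = 42 - 18 = 24
u × v = (-172, -90, 24)

(-172, -90, 24)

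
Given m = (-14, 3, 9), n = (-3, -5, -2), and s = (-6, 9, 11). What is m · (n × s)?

140

n × s:
i: (-5)·11 - (-2)·9 = -55 - (-18) = -37
j: (-2)·(-6) - (-3)·11 = 12 - (-33) = 45
k: (-3)·9 - (-5)·(-6) = -27 - 30 = -57
n × s = (-37, 45, -57)
m · (n × s) = (-14)·(-37) + 3·45 + 9·(-57) = 518 + 135 - 513 = 140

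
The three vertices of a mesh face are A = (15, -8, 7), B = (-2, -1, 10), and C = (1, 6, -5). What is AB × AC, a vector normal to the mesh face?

AB = (-17, 7, 3)
AC = (-14, 14, -12)
i: 7·(-12) - 3·14 = -84 - 42 = -126
j: 3·(-14) - (-17)·(-12) = -42 - 204 = -246
k: (-17)·14 - 7·(-14) = -238 - (-98) = -140
AB × AC = (-126, -246, -140)

(-126, -246, -140)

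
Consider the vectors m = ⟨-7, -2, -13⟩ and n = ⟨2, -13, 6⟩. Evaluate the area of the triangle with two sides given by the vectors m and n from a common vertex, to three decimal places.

i: (-2)·6 - (-13)·(-13) = -12 - 169 = -181
j: (-13)·2 - (-7)·6 = -26 - (-42) = 16
k: (-7)·(-13) - (-2)·2 = 91 - (-4) = 95
m × n = (-181, 16, 95)
|m × n| = √((-181)² + 16² + 95²) = √42042 ≈ 205.0415
area = ½ · 205.0415 ≈ 102.521

102.521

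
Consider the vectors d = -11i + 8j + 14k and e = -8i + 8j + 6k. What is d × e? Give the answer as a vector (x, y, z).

(-64, -46, -24)

i: 8·6 - 14·8 = 48 - 112 = -64
j: 14·(-8) - (-11)·6 = -112 - (-66) = -46
k: (-11)·8 - 8·(-8) = -88 - (-64) = -24
d × e = (-64, -46, -24)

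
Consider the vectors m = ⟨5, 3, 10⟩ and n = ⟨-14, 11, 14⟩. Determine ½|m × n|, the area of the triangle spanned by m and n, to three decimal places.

120.554

i: 3·14 - 10·11 = 42 - 110 = -68
j: 10·(-14) - 5·14 = -140 - 70 = -210
k: 5·11 - 3·(-14) = 55 - (-42) = 97
m × n = (-68, -210, 97)
|m × n| = √((-68)² + (-210)² + 97²) = √58133 ≈ 241.1079
area = ½ · 241.1079 ≈ 120.554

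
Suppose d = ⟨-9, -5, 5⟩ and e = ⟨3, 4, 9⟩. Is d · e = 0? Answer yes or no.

no

d · e = (-9)·3 + (-5)·4 + 5·9 = -27 - 20 + 45 = -2
Nonzero, so the vectors are not orthogonal.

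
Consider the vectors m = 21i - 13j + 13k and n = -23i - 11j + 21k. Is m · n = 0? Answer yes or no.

m · n = 21·(-23) + (-13)·(-11) + 13·21 = -483 + 143 + 273 = -67
Nonzero, so the vectors are not orthogonal.

no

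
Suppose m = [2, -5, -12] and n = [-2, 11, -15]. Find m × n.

i: (-5)·(-15) - (-12)·11 = 75 - (-132) = 207
j: (-12)·(-2) - 2·(-15) = 24 - (-30) = 54
k: 2·11 - (-5)·(-2) = 22 - 10 = 12
m × n = (207, 54, 12)

(207, 54, 12)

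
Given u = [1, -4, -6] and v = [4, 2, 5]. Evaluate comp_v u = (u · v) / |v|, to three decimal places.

u · v = 1·4 + (-4)·2 + (-6)·5 = 4 - 8 - 30 = -34
|v| = √(16 + 4 + 25) = √45 ≈ 6.7082
comp_v u = -34 / √45 ≈ -5.068

-5.068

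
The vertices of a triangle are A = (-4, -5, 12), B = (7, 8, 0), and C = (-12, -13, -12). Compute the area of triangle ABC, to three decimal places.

AB = (11, 13, -12),  AC = (-8, -8, -24)
i: 13·(-24) - (-12)·(-8) = -312 - 96 = -408
j: (-12)·(-8) - 11·(-24) = 96 - (-264) = 360
k: 11·(-8) - 13·(-8) = -88 - (-104) = 16
AB × AC = (-408, 360, 16)
|AB × AC| = √296320 ≈ 544.3528
area = ½ · 544.3528 ≈ 272.176

272.176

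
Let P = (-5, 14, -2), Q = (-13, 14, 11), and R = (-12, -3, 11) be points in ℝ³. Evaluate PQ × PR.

PQ = (-8, 0, 13)
PR = (-7, -17, 13)
i: 0·13 - 13·(-17) = 0 - (-221) = 221
j: 13·(-7) - (-8)·13 = -91 - (-104) = 13
k: (-8)·(-17) - 0·(-7) = 136 - 0 = 136
PQ × PR = (221, 13, 136)

(221, 13, 136)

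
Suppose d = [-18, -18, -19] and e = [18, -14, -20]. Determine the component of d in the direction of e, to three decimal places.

d · e = (-18)·18 + (-18)·(-14) + (-19)·(-20) = -324 + 252 + 380 = 308
|e| = √(324 + 196 + 400) = √920 ≈ 30.3315
comp_e d = 308 / √920 ≈ 10.154

10.154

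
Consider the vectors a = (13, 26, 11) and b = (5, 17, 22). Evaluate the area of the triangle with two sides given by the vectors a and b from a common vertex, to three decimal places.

i: 26·22 - 11·17 = 572 - 187 = 385
j: 11·5 - 13·22 = 55 - 286 = -231
k: 13·17 - 26·5 = 221 - 130 = 91
a × b = (385, -231, 91)
|a × b| = √(385² + (-231)² + 91²) = √209867 ≈ 458.1124
area = ½ · 458.1124 ≈ 229.056

229.056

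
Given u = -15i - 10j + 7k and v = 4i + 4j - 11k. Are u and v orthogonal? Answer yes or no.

u · v = (-15)·4 + (-10)·4 + 7·(-11) = -60 - 40 - 77 = -177
Nonzero, so the vectors are not orthogonal.

no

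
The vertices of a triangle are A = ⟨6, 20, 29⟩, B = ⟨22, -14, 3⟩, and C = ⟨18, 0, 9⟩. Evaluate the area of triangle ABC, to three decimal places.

91.389

AB = (16, -34, -26),  AC = (12, -20, -20)
i: (-34)·(-20) - (-26)·(-20) = 680 - 520 = 160
j: (-26)·12 - 16·(-20) = -312 - (-320) = 8
k: 16·(-20) - (-34)·12 = -320 - (-408) = 88
AB × AC = (160, 8, 88)
|AB × AC| = √33408 ≈ 182.7786
area = ½ · 182.7786 ≈ 91.389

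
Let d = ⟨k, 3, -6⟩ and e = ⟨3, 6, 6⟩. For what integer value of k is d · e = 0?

6

d · e = k·3 + 3·6 + (-6)·6 = -18 + 3k
Set equal to 0: 3k = 18, so k = 6.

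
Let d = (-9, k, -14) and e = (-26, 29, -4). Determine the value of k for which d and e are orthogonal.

d · e = (-9)·(-26) + k·29 + (-14)·(-4) = 290 + 29k
Set equal to 0: 29k = -290, so k = -10.

-10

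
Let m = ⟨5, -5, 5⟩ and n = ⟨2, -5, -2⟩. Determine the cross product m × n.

(35, 20, -15)

i: (-5)·(-2) - 5·(-5) = 10 - (-25) = 35
j: 5·2 - 5·(-2) = 10 - (-10) = 20
k: 5·(-5) - (-5)·2 = -25 - (-10) = -15
m × n = (35, 20, -15)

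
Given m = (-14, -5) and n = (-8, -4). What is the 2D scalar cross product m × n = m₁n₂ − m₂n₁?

16

(-14)·(-4) - (-5)·(-8) = 56 - 40 = 16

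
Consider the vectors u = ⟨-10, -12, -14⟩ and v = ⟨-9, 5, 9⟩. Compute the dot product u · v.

-96

u · v = (-10)·(-9) + (-12)·5 + (-14)·9 = 90 - 60 - 126 = -96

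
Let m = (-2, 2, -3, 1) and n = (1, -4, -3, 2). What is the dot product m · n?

1

m · n = (-2)·1 + 2·(-4) + (-3)·(-3) + 1·2 = -2 - 8 + 9 + 2 = 1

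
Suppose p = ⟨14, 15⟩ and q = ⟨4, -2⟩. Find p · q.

p · q = 14·4 + 15·(-2) = 56 - 30 = 26

26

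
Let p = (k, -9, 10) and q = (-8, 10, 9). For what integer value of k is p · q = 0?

0

p · q = k·(-8) + (-9)·10 + 10·9 = 0 - 8k
Set equal to 0: -8k = 0, so k = 0.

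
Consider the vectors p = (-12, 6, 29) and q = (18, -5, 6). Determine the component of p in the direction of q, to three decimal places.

p · q = (-12)·18 + 6·(-5) + 29·6 = -216 - 30 + 174 = -72
|q| = √(324 + 25 + 36) = √385 ≈ 19.6214
comp_q p = -72 / √385 ≈ -3.669

-3.669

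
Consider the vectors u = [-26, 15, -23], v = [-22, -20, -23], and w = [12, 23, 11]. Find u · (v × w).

-2426

v × w:
i: (-20)·11 - (-23)·23 = -220 - (-529) = 309
j: (-23)·12 - (-22)·11 = -276 - (-242) = -34
k: (-22)·23 - (-20)·12 = -506 - (-240) = -266
v × w = (309, -34, -266)
u · (v × w) = (-26)·309 + 15·(-34) + (-23)·(-266) = -8034 - 510 + 6118 = -2426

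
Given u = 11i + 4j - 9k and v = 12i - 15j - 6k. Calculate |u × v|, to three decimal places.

269.098

i: 4·(-6) - (-9)·(-15) = -24 - 135 = -159
j: (-9)·12 - 11·(-6) = -108 - (-66) = -42
k: 11·(-15) - 4·12 = -165 - 48 = -213
u × v = (-159, -42, -213)
|u × v| = √((-159)² + (-42)² + (-213)²) = √72414 ≈ 269.0985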